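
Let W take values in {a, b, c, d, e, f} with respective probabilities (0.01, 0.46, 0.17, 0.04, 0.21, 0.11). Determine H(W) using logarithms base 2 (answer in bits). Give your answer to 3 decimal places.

2.025 bits

H(W) = −Σ p·log₂ p.
  −(0.01)·log₂(0.01) = 0.0664
  −(0.46)·log₂(0.46) = 0.5153
  −(0.17)·log₂(0.17) = 0.4346
  −(0.04)·log₂(0.04) = 0.1858
  −(0.21)·log₂(0.21) = 0.4728
  −(0.11)·log₂(0.11) = 0.3503
Sum: 0.0664 + 0.5153 + 0.4346 + 0.1858 + 0.4728 + 0.3503 = 2.025 bits.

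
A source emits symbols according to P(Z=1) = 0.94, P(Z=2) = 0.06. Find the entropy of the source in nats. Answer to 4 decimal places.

H(Z) = −Σ p·ln p.
  −(0.94)·ln(0.94) = 0.05816
  −(0.06)·ln(0.06) = 0.16880
Sum: 0.05816 + 0.16880 = 0.2270 nats.

0.2270 nats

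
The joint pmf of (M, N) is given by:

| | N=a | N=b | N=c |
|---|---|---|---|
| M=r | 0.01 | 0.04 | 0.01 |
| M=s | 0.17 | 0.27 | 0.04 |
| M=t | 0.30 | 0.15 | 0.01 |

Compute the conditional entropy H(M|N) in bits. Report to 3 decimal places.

1.180 bits

Marginals: p(M) = (0.0600, 0.4800, 0.4600), p(N) = (0.4800, 0.4600, 0.0600).
H(M|N) = Σ p(N) · H(M|N=·).
  N=a: p=0.4800, H(M|N=a) = 1.0705
  N=b: p=0.4600, H(M|N=b) = 1.2848
  N=c: p=0.0600, H(M|N=c) = 1.2516
Weighted sum = 1.180 bits.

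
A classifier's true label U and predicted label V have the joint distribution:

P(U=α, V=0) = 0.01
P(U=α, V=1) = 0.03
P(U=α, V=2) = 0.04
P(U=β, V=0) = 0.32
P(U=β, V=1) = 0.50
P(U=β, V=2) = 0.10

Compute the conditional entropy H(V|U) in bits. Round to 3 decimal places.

1.360 bits

Chain rule: H(V|U) = H(U,V) − H(U).
Marginals: p(U) = (0.0800, 0.9200), p(V) = (0.3300, 0.5300, 0.1400).
H(U,V) = 1.7622 bits; H(U) = 0.4022 bits.
H(V|U) = 1.7622 − 0.4022 = 1.360 bits.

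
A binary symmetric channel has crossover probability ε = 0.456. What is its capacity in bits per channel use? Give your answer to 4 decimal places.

Binary symmetric channel: C = 1 − h₂(ε) where h₂ is the binary entropy function.
h₂(0.456) = −0.456·log₂0.456 − 0.544·log₂0.544 = 0.9944.
C = 1 − 0.9944 = 0.0056 bits per channel use.

0.0056 bits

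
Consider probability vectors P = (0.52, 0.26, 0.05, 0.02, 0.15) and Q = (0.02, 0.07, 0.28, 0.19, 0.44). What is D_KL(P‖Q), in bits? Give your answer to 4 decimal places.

D(P‖Q) = Σ p·log₂(p/q).
  0.52·log₂(0.52/0.02) = 2.44423
  0.26·log₂(0.26/0.07) = 0.49220
  0.05·log₂(0.05/0.28) = -0.12427
  0.02·log₂(0.02/0.19) = -0.06496
  0.15·log₂(0.15/0.44) = -0.23288
D(P‖Q) = 2.5143 bits.

2.5143 bits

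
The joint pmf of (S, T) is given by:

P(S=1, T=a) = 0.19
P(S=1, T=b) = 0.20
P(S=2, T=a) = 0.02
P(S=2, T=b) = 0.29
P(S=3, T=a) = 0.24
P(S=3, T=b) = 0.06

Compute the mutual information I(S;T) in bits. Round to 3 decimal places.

0.279 bits

Marginals: p(S) = (0.3900, 0.3100, 0.3000), p(T) = (0.4500, 0.5500).
I(S;T) = H(S) + H(T) − H(S,T).
H(S) = 1.5747, H(T) = 0.9928, H(S,T) = 2.2881.
I(S;T) = 1.5747 + 0.9928 − 2.2881 = 0.279 bits.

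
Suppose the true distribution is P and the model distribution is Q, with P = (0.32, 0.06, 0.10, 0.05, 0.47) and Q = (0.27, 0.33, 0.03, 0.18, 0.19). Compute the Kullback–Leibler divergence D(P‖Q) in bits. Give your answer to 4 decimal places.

0.6263 bits

D(P‖Q) = Σ p·log₂(p/q).
  0.32·log₂(0.32/0.27) = 0.07844
  0.06·log₂(0.06/0.33) = -0.14757
  0.10·log₂(0.10/0.03) = 0.17370
  0.05·log₂(0.05/0.18) = -0.09240
  0.47·log₂(0.47/0.19) = 0.61413
D(P‖Q) = 0.6263 bits.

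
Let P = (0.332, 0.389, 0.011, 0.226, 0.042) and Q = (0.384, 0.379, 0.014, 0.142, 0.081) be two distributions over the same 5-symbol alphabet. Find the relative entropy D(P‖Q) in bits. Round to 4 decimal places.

D(P‖Q) = Σ p·log₂(p/q).
  0.332·log₂(0.332/0.384) = -0.06969
  0.389·log₂(0.389/0.379) = 0.01462
  0.011·log₂(0.011/0.014) = -0.00383
  0.226·log₂(0.226/0.142) = 0.15152
  0.042·log₂(0.042/0.081) = -0.03980
D(P‖Q) = 0.0528 bits.

0.0528 bits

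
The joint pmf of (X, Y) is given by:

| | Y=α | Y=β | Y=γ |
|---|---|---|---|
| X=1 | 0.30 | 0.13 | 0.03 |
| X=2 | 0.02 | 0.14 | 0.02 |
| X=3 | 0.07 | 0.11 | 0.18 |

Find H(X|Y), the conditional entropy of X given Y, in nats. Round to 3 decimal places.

0.828 nats

Marginals: p(X) = (0.4600, 0.1800, 0.3600), p(Y) = (0.3900, 0.3800, 0.2300).
H(X|Y) = Σ p(Y) · H(X|Y=·).
  Y=α: p=0.3900, H(X|Y=α) = 0.6624
  Y=β: p=0.3800, H(X|Y=β) = 1.0937
  Y=γ: p=0.2300, H(X|Y=γ) = 0.6699
Weighted sum = 0.828 nats.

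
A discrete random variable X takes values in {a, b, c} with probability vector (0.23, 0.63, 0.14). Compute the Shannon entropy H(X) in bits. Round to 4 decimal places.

H(X) = −Σ p·log₂ p.
  −(0.23)·log₂(0.23) = 0.48767
  −(0.63)·log₂(0.63) = 0.41994
  −(0.14)·log₂(0.14) = 0.39711
Sum: 0.48767 + 0.41994 + 0.39711 = 1.3047 bits.

1.3047 bits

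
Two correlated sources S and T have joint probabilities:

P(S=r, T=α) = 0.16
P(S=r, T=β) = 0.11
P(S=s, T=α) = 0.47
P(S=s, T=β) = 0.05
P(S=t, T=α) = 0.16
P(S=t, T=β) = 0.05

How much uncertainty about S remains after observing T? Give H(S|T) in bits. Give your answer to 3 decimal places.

Chain rule: H(S|T) = H(S,T) − H(T).
Marginals: p(S) = (0.2700, 0.5200, 0.2100), p(T) = (0.7900, 0.2100).
H(S,T) = 2.1405 bits; H(T) = 0.7415 bits.
H(S|T) = 2.1405 − 0.7415 = 1.399 bits.

1.399 bits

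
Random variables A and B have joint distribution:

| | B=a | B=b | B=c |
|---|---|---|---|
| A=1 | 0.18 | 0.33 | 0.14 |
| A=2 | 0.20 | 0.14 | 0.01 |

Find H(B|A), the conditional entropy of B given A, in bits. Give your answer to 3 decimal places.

Chain rule: H(B|A) = H(A,B) − H(A).
Marginals: p(A) = (0.6500, 0.3500), p(B) = (0.3800, 0.4700, 0.1500).
H(A,B) = 2.2982 bits; H(A) = 0.9341 bits.
H(B|A) = 2.2982 − 0.9341 = 1.364 bits.

1.364 bits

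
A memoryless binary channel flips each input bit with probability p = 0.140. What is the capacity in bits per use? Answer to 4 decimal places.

Binary symmetric channel: C = 1 − h₂(ε) where h₂ is the binary entropy function.
h₂(0.140) = −0.140·log₂0.140 − 0.860·log₂0.860 = 0.5842.
C = 1 − 0.5842 = 0.4158 bits per channel use.

0.4158 bits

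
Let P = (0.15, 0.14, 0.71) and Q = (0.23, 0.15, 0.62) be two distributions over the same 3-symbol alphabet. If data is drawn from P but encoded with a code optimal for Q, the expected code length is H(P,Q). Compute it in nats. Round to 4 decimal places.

0.8255 nats

H(P,Q) = −Σ p·ln q.
  −0.15·ln(0.23) = 0.22045
  −0.14·ln(0.15) = 0.26560
  −0.71·ln(0.62) = 0.33941
H(P,Q) = 0.8255 nats.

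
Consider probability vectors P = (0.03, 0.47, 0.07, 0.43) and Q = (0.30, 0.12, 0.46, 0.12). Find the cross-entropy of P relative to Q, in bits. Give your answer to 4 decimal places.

2.8835 bits

H(P,Q) = −Σ p·log₂ q.
  −0.03·log₂(0.30) = 0.05211
  −0.47·log₂(0.12) = 1.43768
  −0.07·log₂(0.46) = 0.07842
  −0.43·log₂(0.12) = 1.31532
H(P,Q) = 2.8835 bits.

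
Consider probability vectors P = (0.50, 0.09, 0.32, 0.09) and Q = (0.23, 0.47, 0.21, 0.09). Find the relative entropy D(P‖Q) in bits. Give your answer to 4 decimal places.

0.5400 bits

D(P‖Q) = Σ p·log₂(p/q).
  0.50·log₂(0.50/0.23) = 0.56015
  0.09·log₂(0.09/0.47) = -0.21462
  0.32·log₂(0.32/0.21) = 0.19446
  0.09·log₂(0.09/0.09) = 0.00000
D(P‖Q) = 0.5400 bits.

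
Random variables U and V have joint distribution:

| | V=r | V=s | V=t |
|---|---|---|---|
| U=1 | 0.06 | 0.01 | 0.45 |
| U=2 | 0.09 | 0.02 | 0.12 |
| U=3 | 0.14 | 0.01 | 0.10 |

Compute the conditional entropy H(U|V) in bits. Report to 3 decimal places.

Chain rule: H(U|V) = H(U,V) − H(V).
Marginals: p(U) = (0.5200, 0.2300, 0.2500), p(V) = (0.2900, 0.0400, 0.6700).
H(U,V) = 2.4167 bits; H(V) = 1.0908 bits.
H(U|V) = 2.4167 − 1.0908 = 1.326 bits.

1.326 bits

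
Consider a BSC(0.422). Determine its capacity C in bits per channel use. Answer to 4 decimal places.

0.0176 bits

Binary symmetric channel: C = 1 − h₂(ε) where h₂ is the binary entropy function.
h₂(0.422) = −0.422·log₂0.422 − 0.578·log₂0.578 = 0.9824.
C = 1 − 0.9824 = 0.0176 bits per channel use.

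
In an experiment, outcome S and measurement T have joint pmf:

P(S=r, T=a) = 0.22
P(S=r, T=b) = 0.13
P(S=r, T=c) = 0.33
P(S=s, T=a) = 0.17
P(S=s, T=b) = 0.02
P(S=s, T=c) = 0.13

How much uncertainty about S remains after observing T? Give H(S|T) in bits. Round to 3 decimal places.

Marginals: p(S) = (0.6800, 0.3200), p(T) = (0.3900, 0.1500, 0.4600).
H(S|T) = Σ p(T) · H(S|T=·).
  T=a: p=0.3900, H(S|T=a) = 0.9881
  T=b: p=0.1500, H(S|T=b) = 0.5665
  T=c: p=0.4600, H(S|T=c) = 0.8590
Weighted sum = 0.865 bits.

0.865 bits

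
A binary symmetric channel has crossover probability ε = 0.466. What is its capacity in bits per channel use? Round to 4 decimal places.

Binary symmetric channel: C = 1 − h₂(ε) where h₂ is the binary entropy function.
h₂(0.466) = −0.466·log₂0.466 − 0.534·log₂0.534 = 0.9967.
C = 1 − 0.9967 = 0.0033 bits per channel use.

0.0033 bits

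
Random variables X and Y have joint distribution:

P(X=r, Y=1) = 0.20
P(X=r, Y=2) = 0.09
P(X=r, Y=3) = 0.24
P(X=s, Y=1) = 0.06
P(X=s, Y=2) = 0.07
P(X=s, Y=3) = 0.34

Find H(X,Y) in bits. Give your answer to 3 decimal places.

H(X,Y) = −Σ p(x,y)·log₂ p(x,y) over all 6 cells.
  cell (r,1): −0.20·log₂0.20 = 0.4644
  cell (r,2): −0.09·log₂0.09 = 0.3127
  cell (r,3): −0.24·log₂0.24 = 0.4941
  cell (s,1): −0.06·log₂0.06 = 0.2435
  cell (s,2): −0.07·log₂0.07 = 0.2686
  cell (s,3): −0.34·log₂0.34 = 0.5292
Sum = 2.312 bits.

2.312 bits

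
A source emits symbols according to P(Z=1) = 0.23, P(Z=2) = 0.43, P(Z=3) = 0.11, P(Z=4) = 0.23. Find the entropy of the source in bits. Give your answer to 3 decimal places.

H(Z) = −Σ p·log₂ p.
  −(0.23)·log₂(0.23) = 0.4877
  −(0.43)·log₂(0.43) = 0.5236
  −(0.11)·log₂(0.11) = 0.3503
  −(0.23)·log₂(0.23) = 0.4877
Sum: 0.4877 + 0.5236 + 0.3503 + 0.4877 = 1.849 bits.

1.849 bits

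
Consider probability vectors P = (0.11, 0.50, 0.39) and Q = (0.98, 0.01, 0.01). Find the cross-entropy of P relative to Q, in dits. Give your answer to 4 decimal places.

1.7810 dits

H(P,Q) = −Σ p·log₁₀ q.
  −0.11·log₁₀(0.98) = 0.00097
  −0.50·log₁₀(0.01) = 1.00000
  −0.39·log₁₀(0.01) = 0.78000
H(P,Q) = 1.7810 dits.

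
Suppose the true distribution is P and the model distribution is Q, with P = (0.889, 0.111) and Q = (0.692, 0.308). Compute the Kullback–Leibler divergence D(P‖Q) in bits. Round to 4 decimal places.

D(P‖Q) = Σ p·log₂(p/q).
  0.889·log₂(0.889/0.692) = 0.32129
  0.111·log₂(0.111/0.308) = -0.16343
D(P‖Q) = 0.1579 bits.

0.1579 bits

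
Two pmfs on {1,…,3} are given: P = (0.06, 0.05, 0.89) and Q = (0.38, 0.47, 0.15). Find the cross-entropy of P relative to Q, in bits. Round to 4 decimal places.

H(P,Q) = −Σ p·log₂ q.
  −0.06·log₂(0.38) = 0.08376
  −0.05·log₂(0.47) = 0.05446
  −0.89·log₂(0.15) = 2.43590
H(P,Q) = 2.5741 bits.

2.5741 bits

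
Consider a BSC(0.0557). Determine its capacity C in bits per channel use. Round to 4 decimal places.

Binary symmetric channel: C = 1 − h₂(ε) where h₂ is the binary entropy function.
h₂(0.0557) = −0.0557·log₂0.0557 − 0.9443·log₂0.9443 = 0.3101.
C = 1 − 0.3101 = 0.6899 bits per channel use.

0.6899 bits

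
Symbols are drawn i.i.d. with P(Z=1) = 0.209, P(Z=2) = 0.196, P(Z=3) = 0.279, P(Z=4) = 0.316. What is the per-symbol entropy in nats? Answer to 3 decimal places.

H(Z) = −Σ p·ln p.
  −(0.209)·ln(0.209) = 0.3272
  −(0.196)·ln(0.196) = 0.3194
  −(0.279)·ln(0.279) = 0.3562
  −(0.316)·ln(0.316) = 0.3640
Sum: 0.3272 + 0.3194 + 0.3562 + 0.3640 = 1.367 nats.

1.367 nats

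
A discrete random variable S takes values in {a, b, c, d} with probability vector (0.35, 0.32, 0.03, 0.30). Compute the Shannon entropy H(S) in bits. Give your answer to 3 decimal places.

H(S) = −Σ p·log₂ p.
  −(0.35)·log₂(0.35) = 0.5301
  −(0.32)·log₂(0.32) = 0.5260
  −(0.03)·log₂(0.03) = 0.1518
  −(0.30)·log₂(0.30) = 0.5211
Sum: 0.5301 + 0.5260 + 0.1518 + 0.5211 = 1.729 bits.

1.729 bits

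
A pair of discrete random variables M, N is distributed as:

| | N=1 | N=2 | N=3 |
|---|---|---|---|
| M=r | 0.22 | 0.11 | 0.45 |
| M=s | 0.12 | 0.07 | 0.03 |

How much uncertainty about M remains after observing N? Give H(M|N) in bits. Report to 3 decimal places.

Chain rule: H(M|N) = H(M,N) − H(N).
Marginals: p(M) = (0.7800, 0.2200), p(N) = (0.3400, 0.1800, 0.4800).
H(M,N) = 2.1367 bits; H(N) = 1.4828 bits.
H(M|N) = 2.1367 − 1.4828 = 0.654 bits.

0.654 bits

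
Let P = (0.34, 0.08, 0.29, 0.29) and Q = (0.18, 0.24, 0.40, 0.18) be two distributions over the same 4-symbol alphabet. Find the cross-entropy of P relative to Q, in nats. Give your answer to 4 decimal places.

1.4602 nats

H(P,Q) = −Σ p·ln q.
  −0.34·ln(0.18) = 0.58303
  −0.08·ln(0.24) = 0.11417
  −0.29·ln(0.40) = 0.26572
  −0.29·ln(0.18) = 0.49729
H(P,Q) = 1.4602 nats.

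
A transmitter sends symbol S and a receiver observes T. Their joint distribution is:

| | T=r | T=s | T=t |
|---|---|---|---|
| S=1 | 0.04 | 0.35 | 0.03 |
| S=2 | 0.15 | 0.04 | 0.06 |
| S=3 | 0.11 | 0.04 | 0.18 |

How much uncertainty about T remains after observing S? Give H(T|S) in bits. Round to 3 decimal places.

Marginals: p(S) = (0.4200, 0.2500, 0.3300), p(T) = (0.3000, 0.4300, 0.2700).
H(T|S) = Σ p(S) · H(T|S=·).
  S=1: p=0.4200, H(T|S=1) = 0.8142
  S=2: p=0.2500, H(T|S=2) = 1.3593
  S=3: p=0.3300, H(T|S=3) = 1.3743
Weighted sum = 1.135 bits.

1.135 bits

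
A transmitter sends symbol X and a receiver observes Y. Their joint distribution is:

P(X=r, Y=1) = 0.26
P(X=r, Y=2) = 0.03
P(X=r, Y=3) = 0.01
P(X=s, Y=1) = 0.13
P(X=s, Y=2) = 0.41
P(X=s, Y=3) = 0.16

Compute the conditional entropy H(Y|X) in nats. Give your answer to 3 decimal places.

Chain rule: H(Y|X) = H(X,Y) − H(X).
Marginals: p(X) = (0.3000, 0.7000), p(Y) = (0.3900, 0.4400, 0.1700).
H(X,Y) = 1.4255 nats; H(X) = 0.6109 nats.
H(Y|X) = 1.4255 − 0.6109 = 0.815 nats.

0.815 nats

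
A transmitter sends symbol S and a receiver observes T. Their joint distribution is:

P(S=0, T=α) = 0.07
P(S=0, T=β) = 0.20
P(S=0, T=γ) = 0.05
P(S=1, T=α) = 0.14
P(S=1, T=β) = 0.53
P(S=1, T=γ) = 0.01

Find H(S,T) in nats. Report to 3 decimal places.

1.316 nats

H(S,T) = −Σ p(x,y)·ln p(x,y) over all 6 cells.
  cell (0,α): −0.07·ln0.07 = 0.1861
  cell (0,β): −0.20·ln0.20 = 0.3219
  cell (0,γ): −0.05·ln0.05 = 0.1498
  cell (1,α): −0.14·ln0.14 = 0.2753
  cell (1,β): −0.53·ln0.53 = 0.3365
  cell (1,γ): −0.01·ln0.01 = 0.0461
Sum = 1.316 nats.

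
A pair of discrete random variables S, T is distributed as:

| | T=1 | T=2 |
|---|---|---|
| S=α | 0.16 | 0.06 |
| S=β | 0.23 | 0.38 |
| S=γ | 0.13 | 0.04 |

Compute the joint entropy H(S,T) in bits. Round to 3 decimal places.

2.253 bits

H(S,T) = −Σ p(x,y)·log₂ p(x,y) over all 6 cells.
  cell (α,1): −0.16·log₂0.16 = 0.4230
  cell (α,2): −0.06·log₂0.06 = 0.2435
  cell (β,1): −0.23·log₂0.23 = 0.4877
  cell (β,2): −0.38·log₂0.38 = 0.5305
  cell (γ,1): −0.13·log₂0.13 = 0.3826
  cell (γ,2): −0.04·log₂0.04 = 0.1858
Sum = 2.253 bits.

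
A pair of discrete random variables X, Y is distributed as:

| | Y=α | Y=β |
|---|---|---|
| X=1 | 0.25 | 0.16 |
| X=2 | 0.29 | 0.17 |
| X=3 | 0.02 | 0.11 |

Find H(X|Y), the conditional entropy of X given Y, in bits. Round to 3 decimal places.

Marginals: p(X) = (0.4100, 0.4600, 0.1300), p(Y) = (0.5600, 0.4400).
H(X|Y) = Σ p(Y) · H(X|Y=·).
  Y=α: p=0.5600, H(X|Y=α) = 1.1828
  Y=β: p=0.4400, H(X|Y=β) = 1.5608
Weighted sum = 1.349 bits.

1.349 bits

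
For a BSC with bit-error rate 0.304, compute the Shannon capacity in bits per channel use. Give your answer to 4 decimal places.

Binary symmetric channel: C = 1 − h₂(ε) where h₂ is the binary entropy function.
h₂(0.304) = −0.304·log₂0.304 − 0.696·log₂0.696 = 0.8861.
C = 1 − 0.8861 = 0.1139 bits per channel use.

0.1139 bits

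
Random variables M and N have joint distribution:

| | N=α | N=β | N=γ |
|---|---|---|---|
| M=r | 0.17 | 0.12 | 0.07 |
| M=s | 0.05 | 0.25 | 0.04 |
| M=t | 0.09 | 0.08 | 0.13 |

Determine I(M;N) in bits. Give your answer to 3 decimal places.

0.158 bits

Marginals: p(M) = (0.3600, 0.3400, 0.3000), p(N) = (0.3100, 0.4500, 0.2400).
I(M;N) = Σ p(x,y)·log₂[p(x,y)/(p(x)p(y))].
  (r,α): 0.17·log₂(1.5233) = 0.1032
  (r,β): 0.12·log₂(0.7407) = -0.0520
  (r,γ): 0.07·log₂(0.8102) = -0.0213
  (s,α): 0.05·log₂(0.4744) = -0.0538
  (s,β): 0.25·log₂(1.6340) = 0.1771
  (s,γ): 0.04·log₂(0.4902) = -0.0411
  (t,α): 0.09·log₂(0.9677) = -0.0043
  (t,β): 0.08·log₂(0.5926) = -0.0604
  (t,γ): 0.13·log₂(1.8056) = 0.1108
Sum = 0.158 bits.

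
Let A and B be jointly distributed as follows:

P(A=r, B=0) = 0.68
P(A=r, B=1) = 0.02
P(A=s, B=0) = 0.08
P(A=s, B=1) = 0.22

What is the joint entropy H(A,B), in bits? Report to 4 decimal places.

H(A,B) = −Σ p(x,y)·log₂ p(x,y) over all 4 cells.
  cell (r,0): −0.68·log₂0.68 = 0.37835
  cell (r,1): −0.02·log₂0.02 = 0.11288
  cell (s,0): −0.08·log₂0.08 = 0.29151
  cell (s,1): −0.22·log₂0.22 = 0.48057
Sum = 1.2633 bits.

1.2633 bits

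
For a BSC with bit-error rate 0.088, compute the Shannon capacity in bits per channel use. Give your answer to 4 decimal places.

0.5702 bits

Binary symmetric channel: C = 1 − h₂(ε) where h₂ is the binary entropy function.
h₂(0.088) = −0.088·log₂0.088 − 0.912·log₂0.912 = 0.4298.
C = 1 − 0.4298 = 0.5702 bits per channel use.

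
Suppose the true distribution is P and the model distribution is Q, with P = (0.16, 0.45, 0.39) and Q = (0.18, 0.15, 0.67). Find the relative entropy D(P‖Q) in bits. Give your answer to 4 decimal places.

0.3816 bits

D(P‖Q) = Σ p·log₂(p/q).
  0.16·log₂(0.16/0.18) = -0.02719
  0.45·log₂(0.45/0.15) = 0.71323
  0.39·log₂(0.39/0.67) = -0.30447
D(P‖Q) = 0.3816 bits.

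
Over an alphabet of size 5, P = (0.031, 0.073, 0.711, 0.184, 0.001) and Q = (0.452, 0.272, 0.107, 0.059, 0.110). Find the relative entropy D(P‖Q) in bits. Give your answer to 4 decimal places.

D(P‖Q) = Σ p·log₂(p/q).
  0.031·log₂(0.031/0.452) = -0.11985
  0.073·log₂(0.073/0.272) = -0.13853
  0.711·log₂(0.711/0.107) = 1.94262
  0.184·log₂(0.184/0.059) = 0.30193
  0.001·log₂(0.001/0.110) = -0.00678
D(P‖Q) = 1.9794 bits.

1.9794 bits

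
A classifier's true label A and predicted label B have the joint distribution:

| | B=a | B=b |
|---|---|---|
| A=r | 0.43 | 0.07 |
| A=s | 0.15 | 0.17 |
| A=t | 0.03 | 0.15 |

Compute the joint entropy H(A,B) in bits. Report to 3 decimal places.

2.200 bits

H(A,B) = −Σ p(x,y)·log₂ p(x,y) over all 6 cells.
  cell (r,a): −0.43·log₂0.43 = 0.5236
  cell (r,b): −0.07·log₂0.07 = 0.2686
  cell (s,a): −0.15·log₂0.15 = 0.4105
  cell (s,b): −0.17·log₂0.17 = 0.4346
  cell (t,a): −0.03·log₂0.03 = 0.1518
  cell (t,b): −0.15·log₂0.15 = 0.4105
Sum = 2.200 bits.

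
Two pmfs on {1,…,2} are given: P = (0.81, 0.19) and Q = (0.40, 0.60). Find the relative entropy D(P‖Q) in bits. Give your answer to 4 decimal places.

D(P‖Q) = Σ p·log₂(p/q).
  0.81·log₂(0.81/0.40) = 0.82452
  0.19·log₂(0.19/0.60) = -0.31520
D(P‖Q) = 0.5093 bits.

0.5093 bits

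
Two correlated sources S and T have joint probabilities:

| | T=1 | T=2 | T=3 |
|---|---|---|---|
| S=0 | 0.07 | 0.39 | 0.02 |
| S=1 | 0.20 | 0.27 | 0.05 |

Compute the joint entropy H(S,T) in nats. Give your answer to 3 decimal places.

H(S,T) = −Σ p(x,y)·ln p(x,y) over all 6 cells.
  cell (0,1): −0.07·ln0.07 = 0.1861
  cell (0,2): −0.39·ln0.39 = 0.3672
  cell (0,3): −0.02·ln0.02 = 0.0782
  cell (1,1): −0.20·ln0.20 = 0.3219
  cell (1,2): −0.27·ln0.27 = 0.3535
  cell (1,3): −0.05·ln0.05 = 0.1498
Sum = 1.457 nats.

1.457 nats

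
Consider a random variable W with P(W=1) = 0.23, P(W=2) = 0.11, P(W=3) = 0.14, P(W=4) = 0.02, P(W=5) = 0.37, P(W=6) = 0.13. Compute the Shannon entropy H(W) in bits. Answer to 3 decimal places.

H(W) = −Σ p·log₂ p.
  −(0.23)·log₂(0.23) = 0.4877
  −(0.11)·log₂(0.11) = 0.3503
  −(0.14)·log₂(0.14) = 0.3971
  −(0.02)·log₂(0.02) = 0.1129
  −(0.37)·log₂(0.37) = 0.5307
  −(0.13)·log₂(0.13) = 0.3826
Sum: 0.4877 + 0.3503 + 0.3971 + 0.1129 + 0.5307 + 0.3826 = 2.261 bits.

2.261 bits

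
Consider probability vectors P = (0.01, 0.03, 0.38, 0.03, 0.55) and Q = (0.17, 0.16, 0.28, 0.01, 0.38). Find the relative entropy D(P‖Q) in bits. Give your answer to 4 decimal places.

D(P‖Q) = Σ p·log₂(p/q).
  0.01·log₂(0.01/0.17) = -0.04087
  0.03·log₂(0.03/0.16) = -0.07245
  0.38·log₂(0.38/0.28) = 0.16742
  0.03·log₂(0.03/0.01) = 0.04755
  0.55·log₂(0.55/0.38) = 0.29339
D(P‖Q) = 0.3950 bits.

0.3950 bits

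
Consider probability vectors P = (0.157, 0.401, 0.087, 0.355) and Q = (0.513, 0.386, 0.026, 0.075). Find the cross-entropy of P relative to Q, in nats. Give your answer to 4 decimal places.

1.7236 nats

H(P,Q) = −Σ p·ln q.
  −0.157·ln(0.513) = 0.10479
  −0.401·ln(0.386) = 0.38172
  −0.087·ln(0.026) = 0.31752
  −0.355·ln(0.075) = 0.91954
H(P,Q) = 1.7236 nats.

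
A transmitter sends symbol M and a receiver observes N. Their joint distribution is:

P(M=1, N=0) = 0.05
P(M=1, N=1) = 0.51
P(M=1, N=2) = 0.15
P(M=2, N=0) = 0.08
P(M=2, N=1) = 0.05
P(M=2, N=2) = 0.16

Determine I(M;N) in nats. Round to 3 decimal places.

Marginals: p(M) = (0.7100, 0.2900), p(N) = (0.1300, 0.5600, 0.3100).
I(M;N) = Σ p(x,y)·ln[p(x,y)/(p(x)p(y))].
  (1,0): 0.05·ln(0.5417) = -0.0307
  (1,1): 0.51·ln(1.2827) = 0.1270
  (1,2): 0.15·ln(0.6815) = -0.0575
  (2,0): 0.08·ln(2.1220) = 0.0602
  (2,1): 0.05·ln(0.3079) = -0.0589
  (2,2): 0.16·ln(1.7798) = 0.0922
Sum = 0.132 nats.

0.132 nats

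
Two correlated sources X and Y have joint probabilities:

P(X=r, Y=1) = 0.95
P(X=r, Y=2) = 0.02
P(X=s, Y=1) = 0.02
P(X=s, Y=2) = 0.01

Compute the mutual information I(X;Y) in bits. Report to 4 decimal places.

0.0263 bits

Marginals: p(X) = (0.9700, 0.0300), p(Y) = (0.9700, 0.0300).
I(X;Y) = Σ p(x,y)·log₂[p(x,y)/(p(x)p(y))].
  (r,1): 0.95·log₂(1.0097) = 0.01319
  (r,2): 0.02·log₂(0.6873) = -0.01082
  (s,1): 0.02·log₂(0.6873) = -0.01082
  (s,2): 0.01·log₂(11.1111) = 0.03474
Sum = 0.0263 bits.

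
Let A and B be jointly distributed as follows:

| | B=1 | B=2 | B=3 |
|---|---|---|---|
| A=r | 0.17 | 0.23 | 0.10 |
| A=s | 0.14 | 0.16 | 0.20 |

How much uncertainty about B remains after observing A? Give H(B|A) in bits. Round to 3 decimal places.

Chain rule: H(B|A) = H(A,B) − H(A).
Marginals: p(A) = (0.5000, 0.5000), p(B) = (0.3100, 0.3900, 0.3000).
H(A,B) = 2.5390 bits; H(A) = 1.0000 bits.
H(B|A) = 2.5390 − 1.0000 = 1.539 bits.

1.539 bits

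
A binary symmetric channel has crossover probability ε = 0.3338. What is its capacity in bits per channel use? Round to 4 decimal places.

Binary symmetric channel: C = 1 − h₂(ε) where h₂ is the binary entropy function.
h₂(0.3338) = −0.3338·log₂0.3338 − 0.6662·log₂0.6662 = 0.9188.
C = 1 − 0.9188 = 0.0812 bits per channel use.

0.0812 bits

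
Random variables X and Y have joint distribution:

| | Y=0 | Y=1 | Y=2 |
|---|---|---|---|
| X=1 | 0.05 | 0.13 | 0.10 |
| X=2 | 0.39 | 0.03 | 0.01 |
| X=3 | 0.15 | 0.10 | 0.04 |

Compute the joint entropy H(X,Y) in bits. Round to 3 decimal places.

H(X,Y) = −Σ p(x,y)·log₂ p(x,y) over all 9 cells.
  cell (1,0): −0.05·log₂0.05 = 0.2161
  cell (1,1): −0.13·log₂0.13 = 0.3826
  cell (1,2): −0.10·log₂0.10 = 0.3322
  cell (2,0): −0.39·log₂0.39 = 0.5298
  cell (2,1): −0.03·log₂0.03 = 0.1518
  cell (2,2): −0.01·log₂0.01 = 0.0664
  cell (3,0): −0.15·log₂0.15 = 0.4105
  cell (3,1): −0.10·log₂0.10 = 0.3322
  cell (3,2): −0.04·log₂0.04 = 0.1858
Sum = 2.607 bits.

2.607 bits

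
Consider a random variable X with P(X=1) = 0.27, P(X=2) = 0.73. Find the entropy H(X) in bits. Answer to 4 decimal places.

0.8415 bits

H(X) = −Σ p·log₂ p.
  −(0.27)·log₂(0.27) = 0.51002
  −(0.73)·log₂(0.73) = 0.33144
Sum: 0.51002 + 0.33144 = 0.8415 bits.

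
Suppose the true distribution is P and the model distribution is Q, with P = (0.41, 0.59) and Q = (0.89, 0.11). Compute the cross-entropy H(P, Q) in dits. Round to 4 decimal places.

0.5863 dits

H(P,Q) = −Σ p·log₁₀ q.
  −0.41·log₁₀(0.89) = 0.02075
  −0.59·log₁₀(0.11) = 0.56558
H(P,Q) = 0.5863 dits.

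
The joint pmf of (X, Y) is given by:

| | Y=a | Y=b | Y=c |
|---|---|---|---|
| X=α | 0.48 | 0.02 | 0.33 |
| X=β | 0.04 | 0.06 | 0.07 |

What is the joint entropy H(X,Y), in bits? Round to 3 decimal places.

H(X,Y) = −Σ p(x,y)·log₂ p(x,y) over all 6 cells.
  cell (α,a): −0.48·log₂0.48 = 0.5083
  cell (α,b): −0.02·log₂0.02 = 0.1129
  cell (α,c): −0.33·log₂0.33 = 0.5278
  cell (β,a): −0.04·log₂0.04 = 0.1858
  cell (β,b): −0.06·log₂0.06 = 0.2435
  cell (β,c): −0.07·log₂0.07 = 0.2686
Sum = 1.847 bits.

1.847 bits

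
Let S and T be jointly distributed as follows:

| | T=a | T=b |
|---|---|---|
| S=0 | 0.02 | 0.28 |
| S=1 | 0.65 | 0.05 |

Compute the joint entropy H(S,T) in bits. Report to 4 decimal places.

1.2472 bits

H(S,T) = −Σ p(x,y)·log₂ p(x,y) over all 4 cells.
  cell (0,a): −0.02·log₂0.02 = 0.11288
  cell (0,b): −0.28·log₂0.28 = 0.51422
  cell (1,a): −0.65·log₂0.65 = 0.40397
  cell (1,b): −0.05·log₂0.05 = 0.21610
Sum = 1.2472 bits.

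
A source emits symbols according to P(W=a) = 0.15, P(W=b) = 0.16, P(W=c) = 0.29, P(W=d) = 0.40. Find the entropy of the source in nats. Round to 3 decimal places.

1.303 nats

H(W) = −Σ p·ln p.
  −(0.15)·ln(0.15) = 0.2846
  −(0.16)·ln(0.16) = 0.2932
  −(0.29)·ln(0.29) = 0.3590
  −(0.40)·ln(0.40) = 0.3665
Sum: 0.2846 + 0.2932 + 0.3590 + 0.3665 = 1.303 nats.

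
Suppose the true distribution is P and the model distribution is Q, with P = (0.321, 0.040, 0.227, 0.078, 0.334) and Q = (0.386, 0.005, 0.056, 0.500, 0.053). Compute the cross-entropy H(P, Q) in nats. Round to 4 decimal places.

H(P,Q) = −Σ p·ln q.
  −0.321·ln(0.386) = 0.30557
  −0.040·ln(0.005) = 0.21193
  −0.227·ln(0.056) = 0.65431
  −0.078·ln(0.500) = 0.05407
  −0.334·ln(0.053) = 0.98111
H(P,Q) = 2.2070 nats.

2.2070 nats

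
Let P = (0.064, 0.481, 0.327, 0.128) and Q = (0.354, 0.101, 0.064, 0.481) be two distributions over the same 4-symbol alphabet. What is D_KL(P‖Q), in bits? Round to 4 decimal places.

D(P‖Q) = Σ p·log₂(p/q).
  0.064·log₂(0.064/0.354) = -0.15793
  0.481·log₂(0.481/0.101) = 1.08306
  0.327·log₂(0.327/0.064) = 0.76948
  0.128·log₂(0.128/0.481) = -0.24447
D(P‖Q) = 1.4501 bits.

1.4501 bits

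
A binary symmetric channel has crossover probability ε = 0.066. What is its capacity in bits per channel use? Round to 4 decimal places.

0.6492 bits

Binary symmetric channel: C = 1 − h₂(ε) where h₂ is the binary entropy function.
h₂(0.066) = −0.066·log₂0.066 − 0.934·log₂0.934 = 0.3508.
C = 1 − 0.3508 = 0.6492 bits per channel use.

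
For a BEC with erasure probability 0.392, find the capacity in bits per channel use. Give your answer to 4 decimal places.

Binary erasure channel: capacity C = 1 − ε.
C = 1 − 0.392 = 0.6080 bits per channel use.

0.6080 bits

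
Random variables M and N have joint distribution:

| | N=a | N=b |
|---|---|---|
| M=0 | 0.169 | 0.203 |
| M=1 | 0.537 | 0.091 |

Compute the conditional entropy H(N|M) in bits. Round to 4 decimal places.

0.7446 bits

Chain rule: H(N|M) = H(M,N) − H(M).
Marginals: p(M) = (0.3720, 0.6280), p(N) = (0.7060, 0.2940).
H(M,N) = 1.6968 bits; H(M) = 0.9522 bits.
H(N|M) = 1.6968 − 0.9522 = 0.7446 bits.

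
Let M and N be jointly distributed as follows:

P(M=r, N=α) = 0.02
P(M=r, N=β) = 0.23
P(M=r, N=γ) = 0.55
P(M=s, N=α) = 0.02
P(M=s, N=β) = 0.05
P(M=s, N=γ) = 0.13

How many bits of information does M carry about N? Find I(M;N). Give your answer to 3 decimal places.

0.014 bits

Marginals: p(M) = (0.8000, 0.2000), p(N) = (0.0400, 0.2800, 0.6800).
I(M;N) = Σ p(x,y)·log₂[p(x,y)/(p(x)p(y))].
  (r,α): 0.02·log₂(0.6250) = -0.0136
  (r,β): 0.23·log₂(1.0268) = 0.0088
  (r,γ): 0.55·log₂(1.0110) = 0.0087
  (s,α): 0.02·log₂(2.5000) = 0.0264
  (s,β): 0.05·log₂(0.8929) = -0.0082
  (s,γ): 0.13·log₂(0.9559) = -0.0085
Sum = 0.014 bits.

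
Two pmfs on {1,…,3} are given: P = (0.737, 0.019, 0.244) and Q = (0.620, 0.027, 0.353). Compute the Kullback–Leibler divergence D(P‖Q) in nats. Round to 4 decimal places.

0.0306 nats

D(P‖Q) = Σ p·ln(p/q).
  0.737·ln(0.737/0.620) = 0.12740
  0.019·ln(0.019/0.027) = -0.00668
  0.244·ln(0.244/0.353) = -0.09011
D(P‖Q) = 0.0306 nats.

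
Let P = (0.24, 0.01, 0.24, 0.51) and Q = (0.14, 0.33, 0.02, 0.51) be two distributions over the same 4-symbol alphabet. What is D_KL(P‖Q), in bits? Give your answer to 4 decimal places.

D(P‖Q) = Σ p·log₂(p/q).
  0.24·log₂(0.24/0.14) = 0.18663
  0.01·log₂(0.01/0.33) = -0.05044
  0.24·log₂(0.24/0.02) = 0.86039
  0.51·log₂(0.51/0.51) = 0.00000
D(P‖Q) = 0.9966 bits.

0.9966 bits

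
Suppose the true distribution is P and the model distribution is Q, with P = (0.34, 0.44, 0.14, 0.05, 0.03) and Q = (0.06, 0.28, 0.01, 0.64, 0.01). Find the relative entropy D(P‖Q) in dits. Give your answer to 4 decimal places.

D(P‖Q) = Σ p·log₁₀(p/q).
  0.34·log₁₀(0.34/0.06) = 0.25613
  0.44·log₁₀(0.44/0.28) = 0.08637
  0.14·log₁₀(0.14/0.01) = 0.16046
  0.05·log₁₀(0.05/0.64) = -0.05536
  0.03·log₁₀(0.03/0.01) = 0.01431
D(P‖Q) = 0.4619 dits.

0.4619 dits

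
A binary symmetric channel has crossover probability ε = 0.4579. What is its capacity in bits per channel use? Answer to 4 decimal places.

Binary symmetric channel: C = 1 − h₂(ε) where h₂ is the binary entropy function.
h₂(0.4579) = −0.4579·log₂0.4579 − 0.5421·log₂0.5421 = 0.9949.
C = 1 − 0.9949 = 0.0051 bits per channel use.

0.0051 bits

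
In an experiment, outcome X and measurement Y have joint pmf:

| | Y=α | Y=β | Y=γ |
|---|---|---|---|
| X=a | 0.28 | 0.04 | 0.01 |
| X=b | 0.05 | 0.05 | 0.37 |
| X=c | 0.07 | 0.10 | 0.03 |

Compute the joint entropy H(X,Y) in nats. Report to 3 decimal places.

1.720 nats

H(X,Y) = −Σ p(x,y)·ln p(x,y) over all 9 cells.
  cell (a,α): −0.28·ln0.28 = 0.3564
  cell (a,β): −0.04·ln0.04 = 0.1288
  cell (a,γ): −0.01·ln0.01 = 0.0461
  cell (b,α): −0.05·ln0.05 = 0.1498
  cell (b,β): −0.05·ln0.05 = 0.1498
  cell (b,γ): −0.37·ln0.37 = 0.3679
  cell (c,α): −0.07·ln0.07 = 0.1861
  cell (c,β): −0.10·ln0.10 = 0.2303
  cell (c,γ): −0.03·ln0.03 = 0.1052
Sum = 1.720 nats.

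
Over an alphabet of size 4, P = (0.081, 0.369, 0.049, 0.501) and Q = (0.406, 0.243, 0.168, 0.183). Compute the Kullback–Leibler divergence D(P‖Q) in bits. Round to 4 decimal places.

D(P‖Q) = Σ p·log₂(p/q).
  0.081·log₂(0.081/0.406) = -0.18836
  0.369·log₂(0.369/0.243) = 0.22238
  0.049·log₂(0.049/0.168) = -0.08710
  0.501·log₂(0.501/0.183) = 0.72794
D(P‖Q) = 0.6749 bits.

0.6749 bits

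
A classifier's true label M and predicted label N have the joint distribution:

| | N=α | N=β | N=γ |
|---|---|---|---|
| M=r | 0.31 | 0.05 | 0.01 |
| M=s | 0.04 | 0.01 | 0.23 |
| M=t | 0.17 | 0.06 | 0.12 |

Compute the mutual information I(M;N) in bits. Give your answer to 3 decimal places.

0.372 bits

Marginals: p(M) = (0.3700, 0.2800, 0.3500), p(N) = (0.5200, 0.1200, 0.3600).
I(M;N) = Σ p(x,y)·log₂[p(x,y)/(p(x)p(y))].
  (r,α): 0.31·log₂(1.6112) = 0.2133
  (r,β): 0.05·log₂(1.1261) = 0.0086
  (r,γ): 0.01·log₂(0.0751) = -0.0374
  (s,α): 0.04·log₂(0.2747) = -0.0746
  (s,β): 0.01·log₂(0.2976) = -0.0175
  (s,γ): 0.23·log₂(2.2817) = 0.2737
  (t,α): 0.17·log₂(0.9341) = -0.0167
  (t,β): 0.06·log₂(1.4286) = 0.0309
  (t,γ): 0.12·log₂(0.9524) = -0.0084
Sum = 0.372 bits.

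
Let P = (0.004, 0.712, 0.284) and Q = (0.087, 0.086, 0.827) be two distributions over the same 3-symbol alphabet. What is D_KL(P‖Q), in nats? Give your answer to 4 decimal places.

1.1891 nats

D(P‖Q) = Σ p·ln(p/q).
  0.004·ln(0.004/0.087) = -0.01232
  0.712·ln(0.712/0.086) = 1.50498
  0.284·ln(0.284/0.827) = -0.30355
D(P‖Q) = 1.1891 nats.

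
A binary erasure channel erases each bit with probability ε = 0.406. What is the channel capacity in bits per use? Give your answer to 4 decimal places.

0.5940 bits

Binary erasure channel: capacity C = 1 − ε.
C = 1 − 0.406 = 0.5940 bits per channel use.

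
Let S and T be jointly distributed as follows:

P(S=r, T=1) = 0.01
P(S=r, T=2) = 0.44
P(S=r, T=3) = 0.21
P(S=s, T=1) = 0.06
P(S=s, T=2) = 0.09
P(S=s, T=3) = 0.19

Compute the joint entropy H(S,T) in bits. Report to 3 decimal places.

2.072 bits

H(S,T) = −Σ p(x,y)·log₂ p(x,y) over all 6 cells.
  cell (r,1): −0.01·log₂0.01 = 0.0664
  cell (r,2): −0.44·log₂0.44 = 0.5211
  cell (r,3): −0.21·log₂0.21 = 0.4728
  cell (s,1): −0.06·log₂0.06 = 0.2435
  cell (s,2): −0.09·log₂0.09 = 0.3127
  cell (s,3): −0.19·log₂0.19 = 0.4552
Sum = 2.072 bits.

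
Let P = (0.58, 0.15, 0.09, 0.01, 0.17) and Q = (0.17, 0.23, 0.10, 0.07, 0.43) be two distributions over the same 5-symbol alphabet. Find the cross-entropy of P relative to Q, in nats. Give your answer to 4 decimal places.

H(P,Q) = −Σ p·ln q.
  −0.58·ln(0.17) = 1.02773
  −0.15·ln(0.23) = 0.22045
  −0.09·ln(0.10) = 0.20723
  −0.01·ln(0.07) = 0.02659
  −0.17·ln(0.43) = 0.14347
H(P,Q) = 1.6255 nats.

1.6255 nats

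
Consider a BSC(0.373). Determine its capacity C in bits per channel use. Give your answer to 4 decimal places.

0.0471 bits

Binary symmetric channel: C = 1 − h₂(ε) where h₂ is the binary entropy function.
h₂(0.373) = −0.373·log₂0.373 − 0.627·log₂0.627 = 0.9529.
C = 1 − 0.9529 = 0.0471 bits per channel use.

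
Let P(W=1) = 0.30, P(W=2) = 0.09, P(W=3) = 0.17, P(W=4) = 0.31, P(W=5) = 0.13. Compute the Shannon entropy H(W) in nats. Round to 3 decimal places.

1.507 nats

H(W) = −Σ p·ln p.
  −(0.30)·ln(0.30) = 0.3612
  −(0.09)·ln(0.09) = 0.2167
  −(0.17)·ln(0.17) = 0.3012
  −(0.31)·ln(0.31) = 0.3631
  −(0.13)·ln(0.13) = 0.2652
Sum: 0.3612 + 0.2167 + 0.3012 + 0.3631 + 0.2652 = 1.507 nats.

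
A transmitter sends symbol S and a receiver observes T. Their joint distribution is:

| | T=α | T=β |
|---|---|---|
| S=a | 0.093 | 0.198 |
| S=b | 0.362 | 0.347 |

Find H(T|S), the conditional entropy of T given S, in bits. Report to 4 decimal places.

Chain rule: H(T|S) = H(S,T) − H(S).
Marginals: p(S) = (0.2910, 0.7090), p(T) = (0.4550, 0.5450).
H(S,T) = 1.8418 bits; H(S) = 0.8700 bits.
H(T|S) = 1.8418 − 0.8700 = 0.9718 bits.

0.9718 bits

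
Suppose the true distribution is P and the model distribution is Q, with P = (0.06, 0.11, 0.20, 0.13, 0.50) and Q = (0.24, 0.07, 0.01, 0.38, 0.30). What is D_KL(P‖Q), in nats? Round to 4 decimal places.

0.6817 nats

D(P‖Q) = Σ p·ln(p/q).
  0.06·ln(0.06/0.24) = -0.08318
  0.11·ln(0.11/0.07) = 0.04972
  0.20·ln(0.20/0.01) = 0.59915
  0.13·ln(0.13/0.38) = -0.13944
  0.50·ln(0.50/0.30) = 0.25541
D(P‖Q) = 0.6817 nats.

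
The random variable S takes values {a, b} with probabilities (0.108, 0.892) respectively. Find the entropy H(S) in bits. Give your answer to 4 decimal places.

0.4939 bits

H(S) = −Σ p·log₂ p.
  −(0.108)·log₂(0.108) = 0.34678
  −(0.892)·log₂(0.892) = 0.14708
Sum: 0.34678 + 0.14708 = 0.4939 bits.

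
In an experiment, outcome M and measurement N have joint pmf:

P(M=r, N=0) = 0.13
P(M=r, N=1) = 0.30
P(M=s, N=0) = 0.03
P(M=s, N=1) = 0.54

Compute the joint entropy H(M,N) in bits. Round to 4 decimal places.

H(M,N) = −Σ p(x,y)·log₂ p(x,y) over all 4 cells.
  cell (r,0): −0.13·log₂0.13 = 0.38264
  cell (r,1): −0.30·log₂0.30 = 0.52109
  cell (s,0): −0.03·log₂0.03 = 0.15177
  cell (s,1): −0.54·log₂0.54 = 0.48004
Sum = 1.5355 bits.

1.5355 bits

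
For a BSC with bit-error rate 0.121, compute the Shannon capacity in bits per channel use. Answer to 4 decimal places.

Binary symmetric channel: C = 1 − h₂(ε) where h₂ is the binary entropy function.
h₂(0.121) = −0.121·log₂0.121 − 0.879·log₂0.879 = 0.5322.
C = 1 − 0.5322 = 0.4678 bits per channel use.

0.4678 bits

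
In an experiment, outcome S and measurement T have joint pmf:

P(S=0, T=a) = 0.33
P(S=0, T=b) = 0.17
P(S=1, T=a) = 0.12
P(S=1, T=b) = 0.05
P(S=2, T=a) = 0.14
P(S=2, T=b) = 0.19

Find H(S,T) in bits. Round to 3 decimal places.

H(S,T) = −Σ p(x,y)·log₂ p(x,y) over all 6 cells.
  cell (0,a): −0.33·log₂0.33 = 0.5278
  cell (0,b): −0.17·log₂0.17 = 0.4346
  cell (1,a): −0.12·log₂0.12 = 0.3671
  cell (1,b): −0.05·log₂0.05 = 0.2161
  cell (2,a): −0.14·log₂0.14 = 0.3971
  cell (2,b): −0.19·log₂0.19 = 0.4552
Sum = 2.398 bits.

2.398 bits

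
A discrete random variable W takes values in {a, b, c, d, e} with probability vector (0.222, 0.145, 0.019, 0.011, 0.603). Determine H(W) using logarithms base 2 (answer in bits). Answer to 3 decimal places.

H(W) = −Σ p·log₂ p.
  −(0.222)·log₂(0.222) = 0.4820
  −(0.145)·log₂(0.145) = 0.4040
  −(0.019)·log₂(0.019) = 0.1086
  −(0.011)·log₂(0.011) = 0.0716
  −(0.603)·log₂(0.603) = 0.4401
Sum: 0.4820 + 0.4040 + 0.1086 + 0.0716 + 0.4401 = 1.506 bits.

1.506 bits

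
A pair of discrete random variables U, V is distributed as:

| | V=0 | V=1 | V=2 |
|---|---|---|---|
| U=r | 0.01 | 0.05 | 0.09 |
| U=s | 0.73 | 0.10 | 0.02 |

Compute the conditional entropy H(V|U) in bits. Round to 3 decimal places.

Chain rule: H(V|U) = H(U,V) − H(U).
Marginals: p(U) = (0.1500, 0.8500), p(V) = (0.7400, 0.1500, 0.1100).
H(U,V) = 1.3717 bits; H(U) = 0.6098 bits.
H(V|U) = 1.3717 − 0.6098 = 0.762 bits.

0.762 bits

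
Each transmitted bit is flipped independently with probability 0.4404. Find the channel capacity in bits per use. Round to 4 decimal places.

0.0103 bits

Binary symmetric channel: C = 1 − h₂(ε) where h₂ is the binary entropy function.
h₂(0.4404) = −0.4404·log₂0.4404 − 0.5596·log₂0.5596 = 0.9897.
C = 1 − 0.9897 = 0.0103 bits per channel use.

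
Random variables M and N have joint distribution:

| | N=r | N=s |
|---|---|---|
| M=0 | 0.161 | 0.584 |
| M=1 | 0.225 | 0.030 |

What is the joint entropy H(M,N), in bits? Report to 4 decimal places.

1.5133 bits

H(M,N) = −Σ p(x,y)·log₂ p(x,y) over all 4 cells.
  cell (0,r): −0.161·log₂0.161 = 0.42421
  cell (0,s): −0.584·log₂0.584 = 0.45316
  cell (1,r): −0.225·log₂0.225 = 0.48420
  cell (1,s): −0.030·log₂0.030 = 0.15177
Sum = 1.5133 bits.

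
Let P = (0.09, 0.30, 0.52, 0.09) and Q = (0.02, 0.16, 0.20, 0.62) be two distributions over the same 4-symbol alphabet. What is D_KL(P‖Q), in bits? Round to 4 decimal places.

D(P‖Q) = Σ p·log₂(p/q).
  0.09·log₂(0.09/0.02) = 0.19529
  0.30·log₂(0.30/0.16) = 0.27207
  0.52·log₂(0.52/0.20) = 0.71683
  0.09·log₂(0.09/0.62) = -0.25058
D(P‖Q) = 0.9336 bits.

0.9336 bits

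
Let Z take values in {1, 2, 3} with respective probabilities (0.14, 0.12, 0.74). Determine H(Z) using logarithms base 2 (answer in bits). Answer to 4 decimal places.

H(Z) = −Σ p·log₂ p.
  −(0.14)·log₂(0.14) = 0.39711
  −(0.12)·log₂(0.12) = 0.36707
  −(0.74)·log₂(0.74) = 0.32146
Sum: 0.39711 + 0.36707 + 0.32146 = 1.0856 bits.

1.0856 bits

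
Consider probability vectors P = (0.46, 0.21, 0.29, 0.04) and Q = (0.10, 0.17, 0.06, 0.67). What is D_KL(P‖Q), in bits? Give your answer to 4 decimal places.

1.5733 bits

D(P‖Q) = Σ p·log₂(p/q).
  0.46·log₂(0.46/0.10) = 1.01275
  0.21·log₂(0.21/0.17) = 0.06402
  0.29·log₂(0.29/0.06) = 0.65918
  0.04·log₂(0.04/0.67) = -0.16264
D(P‖Q) = 1.5733 bits.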